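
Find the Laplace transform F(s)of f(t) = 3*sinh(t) 3/(s^2-1)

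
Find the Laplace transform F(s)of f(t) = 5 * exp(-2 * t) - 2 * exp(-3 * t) 5/(s + 2) - 2/(s + 3)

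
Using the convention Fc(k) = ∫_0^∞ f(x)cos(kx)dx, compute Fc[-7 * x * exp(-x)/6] 7 * (k^2 - 1)/(6 * (k^2 + 1)^2)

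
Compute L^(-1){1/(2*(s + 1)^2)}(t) t*exp(-t)/2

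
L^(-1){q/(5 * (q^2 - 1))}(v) cosh(v)/5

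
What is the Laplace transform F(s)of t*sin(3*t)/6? s/(s^2 + 9)^2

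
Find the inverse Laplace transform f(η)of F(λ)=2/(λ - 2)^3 η^2 * exp(2 * η)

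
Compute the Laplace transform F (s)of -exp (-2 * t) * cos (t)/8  (-s - 2)/ (8 * ( (s + 2)^2 + 1))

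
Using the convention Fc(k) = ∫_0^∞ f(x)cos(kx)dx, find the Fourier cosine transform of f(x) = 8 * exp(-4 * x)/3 32/(3 * (k^2 + 16))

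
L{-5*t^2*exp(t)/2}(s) -5/(s - 1)^3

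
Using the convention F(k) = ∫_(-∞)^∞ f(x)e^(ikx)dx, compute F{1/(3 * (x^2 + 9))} pi * exp(-3 * Abs(k))/9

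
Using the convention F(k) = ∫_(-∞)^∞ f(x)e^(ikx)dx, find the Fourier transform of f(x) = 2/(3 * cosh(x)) 2 * pi/(3 * cosh(pi * k/2))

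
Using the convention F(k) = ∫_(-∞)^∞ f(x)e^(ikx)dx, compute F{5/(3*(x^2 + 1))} 5*pi*exp(-Abs(k))/3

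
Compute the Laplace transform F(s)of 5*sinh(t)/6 5/(6*(s^2 - 1))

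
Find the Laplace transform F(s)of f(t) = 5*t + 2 2/s + 5/s^2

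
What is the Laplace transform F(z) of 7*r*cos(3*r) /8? 7*(z^2 - 9) /(8*(z^2+9) ^2) 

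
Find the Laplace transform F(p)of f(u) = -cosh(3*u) -p/(p^2-9)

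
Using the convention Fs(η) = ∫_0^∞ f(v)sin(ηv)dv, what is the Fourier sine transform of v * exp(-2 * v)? 4 * η/(η^2 + 4)^2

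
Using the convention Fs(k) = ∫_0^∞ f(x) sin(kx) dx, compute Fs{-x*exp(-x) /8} -k/(4*(k^2+1) ^2) 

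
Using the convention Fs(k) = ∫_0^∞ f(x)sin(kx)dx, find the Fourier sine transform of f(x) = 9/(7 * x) 9 * pi/14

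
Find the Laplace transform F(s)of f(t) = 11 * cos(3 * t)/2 11 * s/(2 * (s^2 + 9))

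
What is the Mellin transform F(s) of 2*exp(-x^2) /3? gamma(s/2) /3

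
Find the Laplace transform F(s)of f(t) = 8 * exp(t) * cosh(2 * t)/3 8 * (s - 1)/(3 * ((s - 1)^2 - 4))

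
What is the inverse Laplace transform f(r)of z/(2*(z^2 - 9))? cosh(3*r)/2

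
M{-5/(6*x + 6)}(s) -5*pi*csc(pi*s)/6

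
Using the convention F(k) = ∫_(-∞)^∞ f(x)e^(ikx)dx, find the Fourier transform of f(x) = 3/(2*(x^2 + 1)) 3*pi*exp(-Abs(k))/2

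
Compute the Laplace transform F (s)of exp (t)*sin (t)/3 1/ (3*( (s - 1)^2 + 1))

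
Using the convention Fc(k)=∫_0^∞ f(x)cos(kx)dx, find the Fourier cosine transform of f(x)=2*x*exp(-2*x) 2*(4 - k^2)/(k^2+4)^2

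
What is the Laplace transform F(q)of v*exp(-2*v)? (q+2)^(-2)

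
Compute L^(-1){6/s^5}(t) t^4/4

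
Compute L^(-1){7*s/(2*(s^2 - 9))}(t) 7*cosh(3*t)/2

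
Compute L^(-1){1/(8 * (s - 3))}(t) exp(3 * t)/8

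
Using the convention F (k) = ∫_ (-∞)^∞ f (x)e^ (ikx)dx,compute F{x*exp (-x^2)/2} I*sqrt (pi)*k*exp (-k^2/4)/4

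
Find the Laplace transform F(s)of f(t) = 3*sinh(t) 3/(s^2-1)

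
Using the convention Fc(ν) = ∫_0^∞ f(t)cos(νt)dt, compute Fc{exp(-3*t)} 3/(ν^2 + 9)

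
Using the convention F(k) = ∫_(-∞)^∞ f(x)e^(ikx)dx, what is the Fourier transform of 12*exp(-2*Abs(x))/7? 48/(7*(k^2 + 4))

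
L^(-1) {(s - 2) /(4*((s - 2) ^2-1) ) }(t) exp(2*t)*cosh(t) /4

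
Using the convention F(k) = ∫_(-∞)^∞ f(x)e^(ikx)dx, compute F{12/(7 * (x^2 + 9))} 4 * pi * exp(-3 * Abs(k))/7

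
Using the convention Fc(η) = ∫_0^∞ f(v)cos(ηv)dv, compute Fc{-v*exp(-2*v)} (η^2 - 4)/(η^2+4)^2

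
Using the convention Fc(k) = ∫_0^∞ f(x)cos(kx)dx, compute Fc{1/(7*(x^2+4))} pi*exp(-2*k)/28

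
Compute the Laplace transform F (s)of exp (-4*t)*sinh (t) 1/ ( (s + 4)^2 - 1)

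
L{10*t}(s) 10/s^2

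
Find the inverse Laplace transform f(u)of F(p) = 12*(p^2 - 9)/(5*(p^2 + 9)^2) 12*u*cos(3*u)/5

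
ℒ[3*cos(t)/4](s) 3*s/(4*(s^2 + 1))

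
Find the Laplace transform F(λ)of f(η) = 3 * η 3/λ^2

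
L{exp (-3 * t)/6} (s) 1/ (6 * (s + 3))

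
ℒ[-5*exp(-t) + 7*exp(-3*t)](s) 7/(s + 3)-5/(s + 1)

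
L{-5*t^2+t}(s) s^(-2) - 10/s^3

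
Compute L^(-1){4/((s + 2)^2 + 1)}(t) 4*exp(-2*t)*sin(t)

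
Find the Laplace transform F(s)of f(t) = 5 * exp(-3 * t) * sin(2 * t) 10/((s + 3)^2 + 4)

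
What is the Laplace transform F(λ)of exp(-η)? 1/(λ + 1)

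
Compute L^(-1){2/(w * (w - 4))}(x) exp(2 * x) * sinh(2 * x)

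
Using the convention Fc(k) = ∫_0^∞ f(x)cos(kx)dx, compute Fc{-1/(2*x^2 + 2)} -pi*exp(-k)/4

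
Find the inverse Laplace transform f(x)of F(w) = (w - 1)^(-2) x * exp(x)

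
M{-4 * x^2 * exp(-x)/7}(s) -4 * gamma(s + 2)/7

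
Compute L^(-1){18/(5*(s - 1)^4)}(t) 3*t^3*exp(t)/5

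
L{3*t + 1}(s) 1/s + 3/s^2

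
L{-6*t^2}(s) -12/s^3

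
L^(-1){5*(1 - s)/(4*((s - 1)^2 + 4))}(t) -5*exp(t)*cos(2*t)/4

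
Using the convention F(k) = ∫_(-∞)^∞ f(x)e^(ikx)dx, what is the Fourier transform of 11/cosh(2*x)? 11*pi/(2*cosh(pi*k/4))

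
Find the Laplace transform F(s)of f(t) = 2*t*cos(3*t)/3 2*(s^2 - 9)/(3*(s^2 + 9)^2)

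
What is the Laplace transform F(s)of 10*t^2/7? 20/(7*s^3)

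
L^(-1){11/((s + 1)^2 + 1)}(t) 11 * exp(-t) * sin(t)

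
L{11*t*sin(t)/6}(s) 11*s/(3*(s^2 + 1)^2)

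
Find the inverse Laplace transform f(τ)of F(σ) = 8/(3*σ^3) 4*τ^2/3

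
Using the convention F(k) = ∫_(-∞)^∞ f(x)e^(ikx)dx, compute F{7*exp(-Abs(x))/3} 14/(3*(k^2 + 1))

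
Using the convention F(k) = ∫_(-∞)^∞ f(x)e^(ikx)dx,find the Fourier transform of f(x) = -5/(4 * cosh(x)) -5 * pi/(4 * cosh(pi * k/2))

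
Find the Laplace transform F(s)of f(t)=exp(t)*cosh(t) (s - 1)/(s*(s - 2))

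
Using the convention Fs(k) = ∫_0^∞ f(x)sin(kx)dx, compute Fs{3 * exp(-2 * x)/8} 3 * k/(8 * (k^2 + 4))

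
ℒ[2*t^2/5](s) 4/(5*s^3)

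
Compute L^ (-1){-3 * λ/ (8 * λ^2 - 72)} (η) -3 * cosh (3 * η)/8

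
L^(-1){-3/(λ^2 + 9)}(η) -sin(3 * η)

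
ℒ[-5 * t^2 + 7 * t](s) 7/s^2 - 10/s^3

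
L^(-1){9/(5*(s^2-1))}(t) 9*sinh(t)/5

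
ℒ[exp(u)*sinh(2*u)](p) 2/((p - 1)^2-4)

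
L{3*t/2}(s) 3/(2*s^2)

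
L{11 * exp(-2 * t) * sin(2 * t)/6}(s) 11/(3 * ((s + 2)^2 + 4))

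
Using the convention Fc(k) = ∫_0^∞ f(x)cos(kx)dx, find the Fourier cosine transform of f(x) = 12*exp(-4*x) 48/(k^2 + 16)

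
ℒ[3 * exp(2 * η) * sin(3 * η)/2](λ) 9/(2 * ((λ - 2)^2 + 9))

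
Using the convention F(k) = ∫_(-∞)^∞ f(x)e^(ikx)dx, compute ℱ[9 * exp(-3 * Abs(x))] 54/(k^2 + 9)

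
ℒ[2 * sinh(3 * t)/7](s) 6/(7 * (s^2 - 9))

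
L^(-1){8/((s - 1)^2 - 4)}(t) 4 * exp(t) * sinh(2 * t)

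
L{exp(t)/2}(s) 1/(2*(s - 1))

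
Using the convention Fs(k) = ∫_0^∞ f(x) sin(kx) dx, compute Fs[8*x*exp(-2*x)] 32*k/(k^2+4) ^2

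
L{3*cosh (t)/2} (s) 3*s/ (2*(s^2-1))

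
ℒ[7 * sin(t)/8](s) 7/(8 * (s^2 + 1))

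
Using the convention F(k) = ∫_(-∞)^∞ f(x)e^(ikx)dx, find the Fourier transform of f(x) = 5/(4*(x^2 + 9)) 5*pi*exp(-3*Abs(k))/12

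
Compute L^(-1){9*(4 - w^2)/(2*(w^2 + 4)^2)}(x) -9*x*cos(2*x)/2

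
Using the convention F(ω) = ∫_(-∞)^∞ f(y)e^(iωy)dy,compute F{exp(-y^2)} sqrt(pi)*exp(-ω^2/4)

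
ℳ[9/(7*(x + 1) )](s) 9*pi*csc(pi*s) /7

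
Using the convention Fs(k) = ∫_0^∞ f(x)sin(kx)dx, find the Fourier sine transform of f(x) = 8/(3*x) 4*pi/3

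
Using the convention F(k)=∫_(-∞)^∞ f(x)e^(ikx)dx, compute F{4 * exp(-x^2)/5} 4 * sqrt(pi) * exp(-k^2/4)/5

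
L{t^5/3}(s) 40/s^6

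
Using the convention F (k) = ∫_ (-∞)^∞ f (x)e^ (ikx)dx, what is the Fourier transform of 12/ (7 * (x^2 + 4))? 6 * pi * exp (-2 * Abs (k))/7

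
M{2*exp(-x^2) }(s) gamma(s/2) 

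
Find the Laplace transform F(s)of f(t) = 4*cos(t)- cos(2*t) 4*s/(s^2 + 1)- s/(s^2 + 4)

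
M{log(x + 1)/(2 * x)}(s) -pi * csc(pi * s)/(2 * s - 2)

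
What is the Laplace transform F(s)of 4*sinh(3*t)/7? 12/(7*(s^2 - 9))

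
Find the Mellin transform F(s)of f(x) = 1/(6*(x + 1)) pi*csc(pi*s)/6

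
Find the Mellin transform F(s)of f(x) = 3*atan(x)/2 -3*pi*sec(pi*s/2)/(4*s)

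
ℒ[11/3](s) 11/(3*s)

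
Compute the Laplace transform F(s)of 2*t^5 240/s^6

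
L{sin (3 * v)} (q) 3/ (q^2 + 9)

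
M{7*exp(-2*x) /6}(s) 7*gamma(s) /(6*2^s) 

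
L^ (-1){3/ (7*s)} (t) 3/7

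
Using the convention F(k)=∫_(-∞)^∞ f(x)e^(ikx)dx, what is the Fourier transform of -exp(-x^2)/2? -sqrt(pi) * exp(-k^2/4)/2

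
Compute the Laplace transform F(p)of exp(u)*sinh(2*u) 2/((p - 1)^2 - 4)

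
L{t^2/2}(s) s^(-3)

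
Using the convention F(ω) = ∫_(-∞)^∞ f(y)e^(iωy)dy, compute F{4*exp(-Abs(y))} 8/(ω^2 + 1)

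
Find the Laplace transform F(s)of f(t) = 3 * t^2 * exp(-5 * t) 6/(s+5)^3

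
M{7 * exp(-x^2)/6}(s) 7 * gamma(s/2)/12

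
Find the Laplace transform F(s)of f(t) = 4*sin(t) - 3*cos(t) 4/(s^2 + 1) - 3*s/(s^2 + 1)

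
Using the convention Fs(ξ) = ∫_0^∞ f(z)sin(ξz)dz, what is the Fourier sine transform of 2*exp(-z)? 2*ξ/(ξ^2 + 1)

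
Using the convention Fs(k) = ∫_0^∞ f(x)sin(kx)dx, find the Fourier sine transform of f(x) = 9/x 9*pi/2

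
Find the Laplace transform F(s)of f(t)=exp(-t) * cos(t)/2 (s+1)/(2 * ((s+1)^2+1))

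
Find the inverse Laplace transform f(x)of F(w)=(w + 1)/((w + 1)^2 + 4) exp(-x)*cos(2*x)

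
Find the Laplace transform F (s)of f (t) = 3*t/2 3/ (2*s^2)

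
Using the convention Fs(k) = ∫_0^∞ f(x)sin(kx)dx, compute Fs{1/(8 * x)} pi/16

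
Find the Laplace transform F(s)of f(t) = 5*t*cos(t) 5*(s^2 - 1)/(s^2 + 1)^2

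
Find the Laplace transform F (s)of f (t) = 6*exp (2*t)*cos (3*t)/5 6*(s - 2)/ (5*( (s - 2)^2 + 9))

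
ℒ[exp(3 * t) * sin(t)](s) 1/((s - 3)^2+1)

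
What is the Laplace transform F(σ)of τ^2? 2/σ^3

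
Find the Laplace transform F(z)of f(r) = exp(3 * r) 1/(z - 3)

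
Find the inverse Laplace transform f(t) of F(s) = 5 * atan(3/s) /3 5 * sin(3 * t) /(3 * t) 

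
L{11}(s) 11/s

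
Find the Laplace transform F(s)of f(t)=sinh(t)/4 1/(4*(s^2-1))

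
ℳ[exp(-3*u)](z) gamma(z)/3^z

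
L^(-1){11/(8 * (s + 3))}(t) 11 * exp(-3 * t)/8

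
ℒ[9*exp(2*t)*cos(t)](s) 9*(s - 2)/((s - 2)^2+1)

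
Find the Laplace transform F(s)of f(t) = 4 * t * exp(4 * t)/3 4/(3 * (s - 4)^2)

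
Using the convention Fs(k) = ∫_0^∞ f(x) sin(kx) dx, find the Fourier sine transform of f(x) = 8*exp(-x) 8*k/(k^2+1) 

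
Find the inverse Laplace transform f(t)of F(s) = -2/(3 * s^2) -2 * t/3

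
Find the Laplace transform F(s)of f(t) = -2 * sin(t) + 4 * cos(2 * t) 4 * s/(s^2 + 4) - 2/(s^2 + 1)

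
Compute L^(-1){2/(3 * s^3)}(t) t^2/3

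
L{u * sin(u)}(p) 2 * p/(p^2+1)^2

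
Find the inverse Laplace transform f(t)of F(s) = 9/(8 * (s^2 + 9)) 3 * sin(3 * t)/8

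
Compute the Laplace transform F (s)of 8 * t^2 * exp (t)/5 16/ (5 * (s - 1)^3)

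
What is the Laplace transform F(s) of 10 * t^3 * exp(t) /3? 20/(s - 1) ^4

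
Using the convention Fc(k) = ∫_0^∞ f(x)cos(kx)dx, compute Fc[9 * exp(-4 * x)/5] 36/(5 * (k^2 + 16))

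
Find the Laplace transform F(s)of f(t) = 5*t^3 30/s^4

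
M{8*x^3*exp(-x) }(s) 8*gamma(s + 3) 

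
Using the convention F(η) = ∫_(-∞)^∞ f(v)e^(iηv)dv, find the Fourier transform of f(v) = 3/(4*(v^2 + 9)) pi*exp(-3*Abs(η))/4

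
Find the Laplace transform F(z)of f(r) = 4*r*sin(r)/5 8*z/(5*(z^2 + 1)^2)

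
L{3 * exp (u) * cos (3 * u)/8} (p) 3 * (p - 1)/ (8 * ( (p - 1)^2 + 9))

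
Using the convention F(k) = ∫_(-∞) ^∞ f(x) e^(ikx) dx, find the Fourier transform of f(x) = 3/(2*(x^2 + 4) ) 3*pi*exp(-2*Abs(k) ) /4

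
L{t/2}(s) 1/(2 * s^2)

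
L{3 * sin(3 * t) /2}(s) 9/(2 * (s^2+9) ) 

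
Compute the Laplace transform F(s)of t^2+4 4/s+2/s^3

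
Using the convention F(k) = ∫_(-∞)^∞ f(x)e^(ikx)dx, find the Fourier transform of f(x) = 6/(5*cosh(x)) 6*pi/(5*cosh(pi*k/2))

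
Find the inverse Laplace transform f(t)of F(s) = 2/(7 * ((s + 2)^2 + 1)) 2 * exp(-2 * t) * sin(t)/7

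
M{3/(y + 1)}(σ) 3*pi*csc(pi*σ)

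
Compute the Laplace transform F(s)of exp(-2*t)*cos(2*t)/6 (s+2)/(6*((s+2)^2+4))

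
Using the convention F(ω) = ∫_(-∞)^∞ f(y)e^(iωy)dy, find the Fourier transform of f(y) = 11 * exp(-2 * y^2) 11 * sqrt(2) * sqrt(pi) * exp(-ω^2/8)/2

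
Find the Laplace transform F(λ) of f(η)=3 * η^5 360/λ^6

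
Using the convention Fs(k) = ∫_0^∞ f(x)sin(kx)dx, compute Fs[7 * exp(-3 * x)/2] 7 * k/(2 * (k^2+9))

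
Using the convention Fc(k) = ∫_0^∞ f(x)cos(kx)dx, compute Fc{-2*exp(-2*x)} -4/(k^2 + 4)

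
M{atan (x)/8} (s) -pi*sec (pi*s/2)/ (16*s)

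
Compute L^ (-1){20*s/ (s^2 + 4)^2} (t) 5*t*sin (2*t)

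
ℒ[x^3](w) 6/w^4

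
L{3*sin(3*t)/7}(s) 9/(7*(s^2 + 9))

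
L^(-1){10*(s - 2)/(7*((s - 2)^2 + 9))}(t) 10*exp(2*t)*cos(3*t)/7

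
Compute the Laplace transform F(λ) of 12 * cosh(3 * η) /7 12 * λ/(7 * (λ^2 - 9) ) 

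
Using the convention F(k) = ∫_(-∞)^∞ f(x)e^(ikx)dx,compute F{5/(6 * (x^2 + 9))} 5 * pi * exp(-3 * Abs(k))/18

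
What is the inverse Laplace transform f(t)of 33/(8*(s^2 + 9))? 11*sin(3*t)/8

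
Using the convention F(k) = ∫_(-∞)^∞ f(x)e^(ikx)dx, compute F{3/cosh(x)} 3*pi/cosh(pi*k/2)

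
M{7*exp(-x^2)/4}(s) 7*gamma(s/2)/8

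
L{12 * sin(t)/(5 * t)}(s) 12 * atan(1/s)/5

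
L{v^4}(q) 24/q^5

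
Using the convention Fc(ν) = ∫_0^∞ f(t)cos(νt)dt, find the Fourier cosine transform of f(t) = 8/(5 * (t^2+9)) 4 * pi * exp(-3 * ν)/15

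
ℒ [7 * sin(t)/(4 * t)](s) 7 * atan(1/s)/4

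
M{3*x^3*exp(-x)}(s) 3*gamma(s + 3)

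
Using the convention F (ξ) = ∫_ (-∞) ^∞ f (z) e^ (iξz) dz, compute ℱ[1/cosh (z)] pi/cosh (pi*ξ/2) 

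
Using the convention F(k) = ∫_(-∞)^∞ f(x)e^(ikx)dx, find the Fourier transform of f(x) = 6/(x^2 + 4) 3*pi*exp(-2*Abs(k))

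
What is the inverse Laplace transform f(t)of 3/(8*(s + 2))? 3*exp(-2*t)/8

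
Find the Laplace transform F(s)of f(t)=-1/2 -1/(2*s)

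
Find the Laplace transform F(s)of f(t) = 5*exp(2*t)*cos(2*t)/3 5*(s - 2)/(3*((s - 2)^2 + 4))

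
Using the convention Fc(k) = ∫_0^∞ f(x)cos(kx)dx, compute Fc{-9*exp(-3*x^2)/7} -3*sqrt(3)*sqrt(pi)*exp(-k^2/12)/14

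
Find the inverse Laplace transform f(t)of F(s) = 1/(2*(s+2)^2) t*exp(-2*t)/2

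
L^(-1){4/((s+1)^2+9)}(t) 4 * exp(-t) * sin(3 * t)/3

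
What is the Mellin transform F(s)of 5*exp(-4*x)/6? 5*gamma(s)/(6*2^(2*s))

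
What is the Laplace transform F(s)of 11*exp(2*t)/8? 11/(8*(s - 2))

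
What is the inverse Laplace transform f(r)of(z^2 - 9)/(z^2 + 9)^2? r*cos(3*r)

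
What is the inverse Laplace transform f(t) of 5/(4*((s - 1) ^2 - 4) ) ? 5*exp(t)*sinh(2*t) /8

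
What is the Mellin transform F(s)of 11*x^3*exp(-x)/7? 11*gamma(s + 3)/7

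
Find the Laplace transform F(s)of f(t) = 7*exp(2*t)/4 7/(4*(s - 2))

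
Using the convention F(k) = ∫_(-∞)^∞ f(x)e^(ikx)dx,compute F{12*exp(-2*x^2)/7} 6*sqrt(2)*sqrt(pi)*exp(-k^2/8)/7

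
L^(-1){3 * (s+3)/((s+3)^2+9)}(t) 3 * exp(-3 * t) * cos(3 * t)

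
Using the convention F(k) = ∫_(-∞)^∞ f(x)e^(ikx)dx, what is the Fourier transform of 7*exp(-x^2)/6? 7*sqrt(pi)*exp(-k^2/4)/6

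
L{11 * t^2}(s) 22/s^3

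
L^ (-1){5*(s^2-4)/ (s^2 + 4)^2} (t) 5*t*cos (2*t)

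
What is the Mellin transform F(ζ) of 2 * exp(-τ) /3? 2 * gamma(ζ) /3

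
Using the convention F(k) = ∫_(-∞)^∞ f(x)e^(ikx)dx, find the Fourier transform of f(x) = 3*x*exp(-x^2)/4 3*I*sqrt(pi)*k*exp(-k^2/4)/8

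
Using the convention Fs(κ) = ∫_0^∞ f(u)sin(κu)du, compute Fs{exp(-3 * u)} κ/(κ^2 + 9)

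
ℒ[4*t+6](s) 6/s+4/s^2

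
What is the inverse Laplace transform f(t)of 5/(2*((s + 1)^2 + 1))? 5*exp(-t)*sin(t)/2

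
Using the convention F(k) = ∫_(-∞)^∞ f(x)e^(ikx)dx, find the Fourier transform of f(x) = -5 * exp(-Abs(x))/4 -5/(2 * k^2 + 2)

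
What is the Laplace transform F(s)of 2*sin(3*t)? 6/(s^2 + 9)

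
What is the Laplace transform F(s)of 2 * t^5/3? 80/s^6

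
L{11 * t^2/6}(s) 11/(3 * s^3)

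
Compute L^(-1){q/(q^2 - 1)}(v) cosh(v)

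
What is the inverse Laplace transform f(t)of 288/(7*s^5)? 12*t^4/7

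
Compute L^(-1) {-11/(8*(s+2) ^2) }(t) -11*t*exp(-2*t) /8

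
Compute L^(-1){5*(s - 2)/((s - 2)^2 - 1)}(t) 5*exp(2*t)*cosh(t)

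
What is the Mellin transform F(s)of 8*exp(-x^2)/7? 4*gamma(s/2)/7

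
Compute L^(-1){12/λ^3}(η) 6*η^2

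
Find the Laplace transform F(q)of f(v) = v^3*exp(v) 6/(q - 1)^4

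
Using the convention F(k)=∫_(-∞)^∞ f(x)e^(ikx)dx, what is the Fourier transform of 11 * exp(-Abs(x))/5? 22/(5 * (k^2+1))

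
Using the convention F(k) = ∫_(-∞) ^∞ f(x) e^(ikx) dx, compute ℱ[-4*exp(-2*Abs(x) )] -16/(k^2 + 4) 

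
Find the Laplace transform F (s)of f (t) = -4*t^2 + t s^ (-2) - 8/s^3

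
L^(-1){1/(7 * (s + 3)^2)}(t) t * exp(-3 * t)/7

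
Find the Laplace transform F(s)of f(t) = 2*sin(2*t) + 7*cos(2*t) 7*s/(s^2 + 4) + 4/(s^2 + 4)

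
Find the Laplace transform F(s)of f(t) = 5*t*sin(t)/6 5*s/(3*(s^2 + 1)^2)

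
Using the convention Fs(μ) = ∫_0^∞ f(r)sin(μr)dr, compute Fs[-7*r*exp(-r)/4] -7*μ/(2*(μ^2 + 1)^2)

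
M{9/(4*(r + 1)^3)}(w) 9*pi*(w - 2)*(w - 1)/(8*sin(pi*w))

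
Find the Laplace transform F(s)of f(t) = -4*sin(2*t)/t -4*atan(2/s)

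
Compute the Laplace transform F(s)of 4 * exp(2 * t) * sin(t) 4/((s - 2)^2 + 1)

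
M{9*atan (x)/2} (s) -9*pi*sec (pi*s/2)/ (4*s)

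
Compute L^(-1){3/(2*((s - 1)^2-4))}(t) 3*exp(t)*sinh(2*t)/4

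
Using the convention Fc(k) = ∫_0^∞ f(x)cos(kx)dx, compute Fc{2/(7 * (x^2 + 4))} pi * exp(-2 * k)/14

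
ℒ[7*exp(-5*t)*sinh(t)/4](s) 7/(4*((s + 5)^2-1))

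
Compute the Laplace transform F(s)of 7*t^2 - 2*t 14/s^3 - 2/s^2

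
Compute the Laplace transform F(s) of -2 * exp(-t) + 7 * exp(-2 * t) 7/(s + 2) - 2/(s + 1) 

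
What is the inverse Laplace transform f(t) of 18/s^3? 9 * t^2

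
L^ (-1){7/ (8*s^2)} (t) 7*t/8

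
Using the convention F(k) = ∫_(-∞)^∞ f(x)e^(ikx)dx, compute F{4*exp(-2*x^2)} 2*sqrt(2)*sqrt(pi)*exp(-k^2/8)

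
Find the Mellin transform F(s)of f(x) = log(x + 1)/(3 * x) -pi * csc(pi * s)/(3 * s - 3)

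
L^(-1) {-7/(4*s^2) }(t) -7*t/4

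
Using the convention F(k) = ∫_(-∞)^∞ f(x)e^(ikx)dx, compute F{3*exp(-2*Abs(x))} 12/(k^2 + 4)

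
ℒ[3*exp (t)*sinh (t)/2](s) 3/ (2*s*(s - 2))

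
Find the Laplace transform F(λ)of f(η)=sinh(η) 1/(λ^2-1)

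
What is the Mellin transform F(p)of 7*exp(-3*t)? 7*gamma(p)/3^p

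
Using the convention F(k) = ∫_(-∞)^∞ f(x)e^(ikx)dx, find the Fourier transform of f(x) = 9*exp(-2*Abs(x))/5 36/(5*(k^2 + 4))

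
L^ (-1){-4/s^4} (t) -2*t^3/3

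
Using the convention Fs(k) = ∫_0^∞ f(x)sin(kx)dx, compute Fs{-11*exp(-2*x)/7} -11*k/(7*k^2 + 28)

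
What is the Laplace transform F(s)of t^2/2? s^(-3)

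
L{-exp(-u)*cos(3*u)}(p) (-p - 1)/((p + 1)^2 + 9)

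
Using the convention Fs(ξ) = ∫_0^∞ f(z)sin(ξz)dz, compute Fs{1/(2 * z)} pi/4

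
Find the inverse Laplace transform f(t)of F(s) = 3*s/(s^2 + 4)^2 3*t*sin(2*t)/4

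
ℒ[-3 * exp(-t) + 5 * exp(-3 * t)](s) 5/(s + 3) - 3/(s + 1)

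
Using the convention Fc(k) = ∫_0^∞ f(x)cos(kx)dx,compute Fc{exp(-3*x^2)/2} sqrt(3)*sqrt(pi)*exp(-k^2/12)/12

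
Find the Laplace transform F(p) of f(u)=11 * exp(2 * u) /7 11/(7 * (p - 2) ) 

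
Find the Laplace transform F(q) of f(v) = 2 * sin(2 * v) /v 2 * atan(2/q) 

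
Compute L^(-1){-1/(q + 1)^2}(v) -v * exp(-v)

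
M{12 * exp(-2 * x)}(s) 12 * gamma(s)/2^s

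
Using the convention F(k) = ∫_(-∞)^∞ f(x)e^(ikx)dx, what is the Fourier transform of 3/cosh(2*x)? 3*pi/(2*cosh(pi*k/4))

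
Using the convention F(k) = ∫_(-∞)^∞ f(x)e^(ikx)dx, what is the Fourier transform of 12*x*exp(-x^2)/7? 6*I*sqrt(pi)*k*exp(-k^2/4)/7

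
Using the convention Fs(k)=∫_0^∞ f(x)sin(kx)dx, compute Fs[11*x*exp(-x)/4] 11*k/(2*(k^2 + 1)^2)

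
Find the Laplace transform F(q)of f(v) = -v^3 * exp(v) -6/(q - 1)^4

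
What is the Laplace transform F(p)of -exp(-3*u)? -1/(p + 3)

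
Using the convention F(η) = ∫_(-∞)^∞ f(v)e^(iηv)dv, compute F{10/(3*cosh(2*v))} 5*pi/(3*cosh(pi*η/4))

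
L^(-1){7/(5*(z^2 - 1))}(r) 7*sinh(r)/5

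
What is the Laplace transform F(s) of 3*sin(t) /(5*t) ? 3*atan(1/s) /5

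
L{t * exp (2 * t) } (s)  (s - 2) ^ (-2) 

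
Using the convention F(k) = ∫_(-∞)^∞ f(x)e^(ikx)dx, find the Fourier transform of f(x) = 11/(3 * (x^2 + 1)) 11 * pi * exp(-Abs(k))/3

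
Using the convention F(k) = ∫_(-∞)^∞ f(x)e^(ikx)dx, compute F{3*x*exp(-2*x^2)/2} 3*sqrt(2)*I*sqrt(pi)*k*exp(-k^2/8)/16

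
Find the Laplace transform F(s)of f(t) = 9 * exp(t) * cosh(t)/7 9 * (s - 1)/(7 * s * (s - 2))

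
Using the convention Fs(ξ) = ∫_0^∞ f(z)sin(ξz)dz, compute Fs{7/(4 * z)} 7 * pi/8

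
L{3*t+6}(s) 6/s+3/s^2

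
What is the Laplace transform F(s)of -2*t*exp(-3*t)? -2/(s + 3)^2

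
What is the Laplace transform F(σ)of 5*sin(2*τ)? 10/(σ^2 + 4)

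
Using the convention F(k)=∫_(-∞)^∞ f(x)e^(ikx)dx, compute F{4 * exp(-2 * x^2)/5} 2 * sqrt(2) * sqrt(pi) * exp(-k^2/8)/5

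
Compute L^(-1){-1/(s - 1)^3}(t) -t^2 * exp(t)/2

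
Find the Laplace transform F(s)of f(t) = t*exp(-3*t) (s+3)^(-2)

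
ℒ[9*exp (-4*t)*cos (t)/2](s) 9*(s+4)/ (2*( (s+4)^2+1))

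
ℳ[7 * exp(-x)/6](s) 7 * gamma(s)/6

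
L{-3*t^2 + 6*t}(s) 6/s^2-6/s^3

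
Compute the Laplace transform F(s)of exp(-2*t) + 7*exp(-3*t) 7/(s + 3) + 1/(s + 2)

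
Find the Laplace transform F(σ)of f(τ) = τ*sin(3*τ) 6*σ/(σ^2 + 9)^2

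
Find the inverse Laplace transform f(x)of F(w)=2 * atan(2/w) 2 * sin(2 * x)/x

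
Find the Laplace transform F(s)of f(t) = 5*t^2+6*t 6/s^2+10/s^3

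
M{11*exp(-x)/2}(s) 11*gamma(s)/2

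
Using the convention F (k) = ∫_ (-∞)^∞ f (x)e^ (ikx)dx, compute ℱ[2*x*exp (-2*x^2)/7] sqrt (2)*I*sqrt (pi)*k*exp (-k^2/8)/28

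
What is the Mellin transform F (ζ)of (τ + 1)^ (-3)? pi * (ζ - 2) * (ζ - 1)/ (2 * sin (pi * ζ))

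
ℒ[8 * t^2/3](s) 16/(3 * s^3)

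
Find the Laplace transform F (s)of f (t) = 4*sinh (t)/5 4/ (5*(s^2 - 1))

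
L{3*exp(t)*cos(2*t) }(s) 3*(s - 1) /((s - 1) ^2 + 4) 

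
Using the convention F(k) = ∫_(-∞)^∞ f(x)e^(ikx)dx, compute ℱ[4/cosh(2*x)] 2*pi/cosh(pi*k/4)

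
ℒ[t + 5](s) s^(-2) + 5/s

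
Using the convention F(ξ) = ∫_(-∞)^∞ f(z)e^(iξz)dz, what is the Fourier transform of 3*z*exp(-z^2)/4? 3*I*sqrt(pi)*ξ*exp(-ξ^2/4)/8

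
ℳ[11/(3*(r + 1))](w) 11*pi*csc(pi*w)/3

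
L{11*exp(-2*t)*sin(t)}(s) 11/((s + 2)^2 + 1)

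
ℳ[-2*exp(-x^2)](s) -gamma(s/2)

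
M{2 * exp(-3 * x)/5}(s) 2 * gamma(s)/(5 * 3^s)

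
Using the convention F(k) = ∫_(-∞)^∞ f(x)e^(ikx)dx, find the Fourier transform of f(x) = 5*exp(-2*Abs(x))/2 10/(k^2 + 4)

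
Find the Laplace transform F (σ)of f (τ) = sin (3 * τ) 3/ (σ^2 + 9)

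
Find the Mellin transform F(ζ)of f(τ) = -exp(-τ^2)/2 -gamma(ζ/2)/4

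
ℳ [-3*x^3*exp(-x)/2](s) -3*gamma(s + 3)/2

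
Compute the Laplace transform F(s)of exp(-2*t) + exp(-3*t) 1/(s + 2) + 1/(s + 3)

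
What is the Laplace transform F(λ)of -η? -1/λ^2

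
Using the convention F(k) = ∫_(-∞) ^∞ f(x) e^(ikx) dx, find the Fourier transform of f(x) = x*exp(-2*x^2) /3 sqrt(2)*I*sqrt(pi)*k*exp(-k^2/8) /24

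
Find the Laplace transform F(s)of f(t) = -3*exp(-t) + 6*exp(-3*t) 6/(s + 3) - 3/(s + 1)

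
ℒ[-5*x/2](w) -5/(2*w^2)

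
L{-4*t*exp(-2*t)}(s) -4/(s + 2)^2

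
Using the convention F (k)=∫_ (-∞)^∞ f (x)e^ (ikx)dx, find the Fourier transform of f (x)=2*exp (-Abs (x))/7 4/ (7*(k^2+1))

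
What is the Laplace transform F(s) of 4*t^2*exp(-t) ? 8/(s + 1) ^3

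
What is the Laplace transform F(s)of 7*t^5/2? 420/s^6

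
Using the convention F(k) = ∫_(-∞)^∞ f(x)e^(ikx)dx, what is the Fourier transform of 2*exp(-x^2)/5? 2*sqrt(pi)*exp(-k^2/4)/5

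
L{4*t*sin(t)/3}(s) 8*s/(3*(s^2 + 1)^2)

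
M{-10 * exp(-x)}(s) -10 * gamma(s)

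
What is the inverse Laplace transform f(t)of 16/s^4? 8 * t^3/3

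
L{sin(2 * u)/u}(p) atan(2/p)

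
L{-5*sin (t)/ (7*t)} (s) -5*atan (1/s)/7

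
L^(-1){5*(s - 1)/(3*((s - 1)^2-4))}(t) 5*exp(t)*cosh(2*t)/3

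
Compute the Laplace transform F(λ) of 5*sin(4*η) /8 5/(2*(λ^2+16) ) 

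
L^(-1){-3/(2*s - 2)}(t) -3*exp(t)/2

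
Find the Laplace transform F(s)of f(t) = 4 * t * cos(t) 4 * (s^2-1)/(s^2+1)^2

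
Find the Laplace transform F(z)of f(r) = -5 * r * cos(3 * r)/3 5 * (9 - z^2)/(3 * (z^2 + 9)^2)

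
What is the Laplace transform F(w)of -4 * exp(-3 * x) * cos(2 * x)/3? 4 * (-w - 3)/(3 * ((w + 3)^2 + 4))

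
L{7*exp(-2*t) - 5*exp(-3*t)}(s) 7/(s + 2) - 5/(s + 3)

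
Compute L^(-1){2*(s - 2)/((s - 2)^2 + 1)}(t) 2*exp(2*t)*cos(t)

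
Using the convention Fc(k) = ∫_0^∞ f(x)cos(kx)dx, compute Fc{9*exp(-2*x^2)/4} 9*sqrt(2)*sqrt(pi)*exp(-k^2/8)/16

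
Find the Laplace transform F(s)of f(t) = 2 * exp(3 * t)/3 2/(3 * (s - 3))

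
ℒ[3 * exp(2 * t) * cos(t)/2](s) 3 * (s - 2)/(2 * ((s - 2)^2 + 1))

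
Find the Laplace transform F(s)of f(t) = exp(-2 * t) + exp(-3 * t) 1/(s + 2) + 1/(s + 3)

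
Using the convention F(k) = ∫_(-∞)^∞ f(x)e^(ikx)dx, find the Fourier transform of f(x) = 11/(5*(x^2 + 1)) 11*pi*exp(-Abs(k))/5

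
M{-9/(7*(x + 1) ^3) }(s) -9*pi*(s - 2)*(s - 1) /(14*sin(pi*s) ) 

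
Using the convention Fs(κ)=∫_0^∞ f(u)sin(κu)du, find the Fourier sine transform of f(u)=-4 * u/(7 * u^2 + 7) -2 * pi * exp(-κ)/7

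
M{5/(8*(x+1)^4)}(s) 5*gamma(s)*gamma(4 - s)/48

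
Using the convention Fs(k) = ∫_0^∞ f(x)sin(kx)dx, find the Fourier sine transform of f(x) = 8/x 4*pi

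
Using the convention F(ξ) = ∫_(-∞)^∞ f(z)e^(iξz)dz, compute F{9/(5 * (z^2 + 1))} 9 * pi * exp(-Abs(ξ))/5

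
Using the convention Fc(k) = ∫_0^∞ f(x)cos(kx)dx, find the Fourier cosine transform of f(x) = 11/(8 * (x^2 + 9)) 11 * pi * exp(-3 * k)/48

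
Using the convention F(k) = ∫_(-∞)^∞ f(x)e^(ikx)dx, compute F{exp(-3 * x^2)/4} sqrt(3) * sqrt(pi) * exp(-k^2/12)/12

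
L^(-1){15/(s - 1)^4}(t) 5 * t^3 * exp(t)/2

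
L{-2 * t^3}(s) -12/s^4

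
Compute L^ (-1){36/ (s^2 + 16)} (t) 9 * sin (4 * t)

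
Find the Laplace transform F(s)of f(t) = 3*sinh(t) 3/(s^2 - 1)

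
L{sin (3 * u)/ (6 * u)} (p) atan (3/p)/6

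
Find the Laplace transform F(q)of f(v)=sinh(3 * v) 3/(q^2 - 9)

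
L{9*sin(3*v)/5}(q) 27/(5*(q^2+9))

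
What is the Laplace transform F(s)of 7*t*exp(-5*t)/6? 7/(6*(s + 5)^2)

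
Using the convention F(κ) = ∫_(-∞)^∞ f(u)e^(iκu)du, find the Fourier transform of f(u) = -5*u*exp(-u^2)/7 -5*I*sqrt(pi)*κ*exp(-κ^2/4)/14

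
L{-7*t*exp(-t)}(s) -7/(s + 1)^2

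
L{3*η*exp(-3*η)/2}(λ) 3/(2*(λ + 3)^2)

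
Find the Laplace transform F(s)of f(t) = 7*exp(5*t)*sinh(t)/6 7/(6*((s - 5)^2 - 1))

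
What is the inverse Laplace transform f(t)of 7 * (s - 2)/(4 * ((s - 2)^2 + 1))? 7 * exp(2 * t) * cos(t)/4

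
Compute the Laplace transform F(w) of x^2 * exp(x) 2/(w - 1) ^3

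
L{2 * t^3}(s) 12/s^4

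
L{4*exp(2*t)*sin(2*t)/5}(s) 8/(5*((s - 2)^2 + 4))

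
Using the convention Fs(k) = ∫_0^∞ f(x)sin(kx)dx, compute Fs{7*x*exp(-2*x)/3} 28*k/(3*(k^2 + 4)^2)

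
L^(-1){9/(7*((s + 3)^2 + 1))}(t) 9*exp(-3*t)*sin(t)/7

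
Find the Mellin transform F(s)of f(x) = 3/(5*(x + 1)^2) -3*pi*(s - 1)/(5*sin(pi*s))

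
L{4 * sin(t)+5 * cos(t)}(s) 4/(s^2+1)+5 * s/(s^2+1)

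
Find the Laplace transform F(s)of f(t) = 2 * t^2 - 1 4/s^3 - 1/s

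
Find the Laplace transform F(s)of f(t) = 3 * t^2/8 3/(4 * s^3)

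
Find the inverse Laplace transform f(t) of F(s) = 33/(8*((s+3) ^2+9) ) 11*exp(-3*t)*sin(3*t) /8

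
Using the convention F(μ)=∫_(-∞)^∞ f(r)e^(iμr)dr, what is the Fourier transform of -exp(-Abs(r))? -2/(μ^2 + 1)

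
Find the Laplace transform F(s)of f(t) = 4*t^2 8/s^3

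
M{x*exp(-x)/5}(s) gamma(s + 1)/5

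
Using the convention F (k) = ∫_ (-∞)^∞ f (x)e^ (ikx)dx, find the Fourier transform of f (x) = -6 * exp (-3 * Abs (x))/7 -36/ (7 * k^2+63)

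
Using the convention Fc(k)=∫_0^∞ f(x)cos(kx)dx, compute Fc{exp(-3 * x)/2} 3/(2 * (k^2+9))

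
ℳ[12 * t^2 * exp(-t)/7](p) 12 * gamma(p+2)/7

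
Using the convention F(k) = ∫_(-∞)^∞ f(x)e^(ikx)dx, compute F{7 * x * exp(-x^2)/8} 7 * I * sqrt(pi) * k * exp(-k^2/4)/16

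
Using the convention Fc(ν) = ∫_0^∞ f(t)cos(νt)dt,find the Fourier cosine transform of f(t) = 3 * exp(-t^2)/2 3 * sqrt(pi) * exp(-ν^2/4)/4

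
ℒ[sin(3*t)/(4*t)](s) atan(3/s)/4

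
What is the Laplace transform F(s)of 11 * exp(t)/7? 11/(7 * (s - 1))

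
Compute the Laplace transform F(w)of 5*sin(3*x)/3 5/(w^2 + 9)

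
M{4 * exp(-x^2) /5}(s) 2 * gamma(s/2) /5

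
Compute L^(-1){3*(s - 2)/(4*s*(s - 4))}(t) 3*exp(2*t)*cosh(2*t)/4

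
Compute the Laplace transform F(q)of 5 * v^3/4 15/(2 * q^4)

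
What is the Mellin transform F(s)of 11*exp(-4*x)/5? 11*gamma(s)/(5*4^s)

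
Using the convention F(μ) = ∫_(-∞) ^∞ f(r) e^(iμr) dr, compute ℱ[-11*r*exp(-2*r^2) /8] -11*sqrt(2)*I*sqrt(pi)*μ*exp(-μ^2/8) /64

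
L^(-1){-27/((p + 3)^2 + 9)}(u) -9*exp(-3*u)*sin(3*u)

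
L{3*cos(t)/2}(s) 3*s/(2*(s^2 + 1))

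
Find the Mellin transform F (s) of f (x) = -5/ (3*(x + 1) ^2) 5*pi*(s - 1) / (3*sin (pi*s) ) 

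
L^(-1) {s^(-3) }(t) t^2/2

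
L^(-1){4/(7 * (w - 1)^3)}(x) 2 * x^2 * exp(x)/7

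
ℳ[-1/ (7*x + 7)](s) -pi*csc (pi*s)/7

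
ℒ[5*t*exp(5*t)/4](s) 5/(4*(s - 5)^2)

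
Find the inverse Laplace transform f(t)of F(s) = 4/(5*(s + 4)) 4*exp(-4*t)/5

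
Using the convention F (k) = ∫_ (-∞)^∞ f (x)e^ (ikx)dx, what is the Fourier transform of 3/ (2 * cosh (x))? 3 * pi/ (2 * cosh (pi * k/2))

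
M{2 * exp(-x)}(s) 2 * gamma(s)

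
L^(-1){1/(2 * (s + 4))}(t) exp(-4 * t)/2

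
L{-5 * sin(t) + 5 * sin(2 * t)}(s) 10/(s^2 + 4) - 5/(s^2 + 1)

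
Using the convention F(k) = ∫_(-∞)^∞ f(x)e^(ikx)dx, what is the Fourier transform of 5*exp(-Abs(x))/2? 5/(k^2+1)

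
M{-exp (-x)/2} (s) -gamma (s)/2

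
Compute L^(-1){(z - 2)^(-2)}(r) r * exp(2 * r)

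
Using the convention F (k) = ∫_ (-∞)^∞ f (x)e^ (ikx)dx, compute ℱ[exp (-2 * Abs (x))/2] 2/ (k^2 + 4)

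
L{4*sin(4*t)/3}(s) 16/(3*(s^2 + 16))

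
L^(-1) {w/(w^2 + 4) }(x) cos(2 * x) 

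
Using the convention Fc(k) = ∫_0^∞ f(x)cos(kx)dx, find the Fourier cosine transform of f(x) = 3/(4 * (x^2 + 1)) 3 * pi * exp(-k)/8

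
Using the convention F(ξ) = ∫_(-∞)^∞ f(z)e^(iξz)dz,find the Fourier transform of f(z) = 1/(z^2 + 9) pi*exp(-3*Abs(ξ))/3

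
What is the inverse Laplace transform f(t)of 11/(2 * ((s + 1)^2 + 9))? 11 * exp(-t) * sin(3 * t)/6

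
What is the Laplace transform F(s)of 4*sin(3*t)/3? 4/(s^2+9)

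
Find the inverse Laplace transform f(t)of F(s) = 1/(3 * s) 1/3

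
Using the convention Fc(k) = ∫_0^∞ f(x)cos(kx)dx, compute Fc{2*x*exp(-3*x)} 2*(9 - k^2)/(k^2 + 9)^2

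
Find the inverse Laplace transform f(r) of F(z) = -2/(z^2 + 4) -sin(2 * r) 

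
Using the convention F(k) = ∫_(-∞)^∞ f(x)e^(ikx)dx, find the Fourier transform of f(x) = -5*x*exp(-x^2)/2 -5*I*sqrt(pi)*k*exp(-k^2/4)/4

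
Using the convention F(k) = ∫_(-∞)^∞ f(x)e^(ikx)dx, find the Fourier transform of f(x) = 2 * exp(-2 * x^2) sqrt(2) * sqrt(pi) * exp(-k^2/8)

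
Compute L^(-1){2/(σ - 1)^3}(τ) τ^2*exp(τ)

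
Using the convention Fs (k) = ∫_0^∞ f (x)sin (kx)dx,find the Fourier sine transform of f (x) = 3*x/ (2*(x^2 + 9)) 3*pi*exp (-3*k)/4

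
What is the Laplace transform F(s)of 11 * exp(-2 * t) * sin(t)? 11/((s + 2)^2 + 1)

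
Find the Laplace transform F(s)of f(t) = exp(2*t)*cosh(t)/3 (s - 2)/(3*((s - 2)^2 - 1))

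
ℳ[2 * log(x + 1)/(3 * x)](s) -2 * pi * csc(pi * s)/(3 * s - 3)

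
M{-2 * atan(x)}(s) pi * sec(pi * s/2)/s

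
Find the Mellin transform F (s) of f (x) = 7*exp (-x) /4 7*gamma (s) /4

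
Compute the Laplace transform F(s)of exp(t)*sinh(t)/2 1/(2*s*(s - 2))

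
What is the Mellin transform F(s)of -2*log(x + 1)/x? 2*pi*csc(pi*s)/(s - 1)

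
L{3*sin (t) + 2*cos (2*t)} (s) 2*s/ (s^2 + 4) + 3/ (s^2 + 1)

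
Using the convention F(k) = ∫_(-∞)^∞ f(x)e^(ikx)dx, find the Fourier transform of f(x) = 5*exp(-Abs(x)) 10/(k^2 + 1)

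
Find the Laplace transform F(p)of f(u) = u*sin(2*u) 4*p/(p^2 + 4)^2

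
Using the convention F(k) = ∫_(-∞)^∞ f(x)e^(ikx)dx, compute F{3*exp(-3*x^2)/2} sqrt(3)*sqrt(pi)*exp(-k^2/12)/2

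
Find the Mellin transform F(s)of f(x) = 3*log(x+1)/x -3*pi*csc(pi*s)/(s - 1)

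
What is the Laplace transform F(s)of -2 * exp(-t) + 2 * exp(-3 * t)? 2/(s + 3) - 2/(s + 1)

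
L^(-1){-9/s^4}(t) -3*t^3/2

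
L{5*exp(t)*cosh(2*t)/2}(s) 5*(s - 1)/(2*((s - 1)^2 - 4))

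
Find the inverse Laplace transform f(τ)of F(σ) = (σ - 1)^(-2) τ*exp(τ)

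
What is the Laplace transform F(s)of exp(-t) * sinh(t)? 1/(s * (s + 2))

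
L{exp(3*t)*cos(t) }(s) (s - 3) /((s - 3) ^2 + 1) 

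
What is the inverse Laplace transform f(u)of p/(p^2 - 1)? cosh(u)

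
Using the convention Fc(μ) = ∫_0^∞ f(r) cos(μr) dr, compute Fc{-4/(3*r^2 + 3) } -2*pi*exp(-μ) /3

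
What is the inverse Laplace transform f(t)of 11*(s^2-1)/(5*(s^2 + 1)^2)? 11*t*cos(t)/5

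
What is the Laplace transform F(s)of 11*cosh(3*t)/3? 11*s/(3*(s^2 - 9))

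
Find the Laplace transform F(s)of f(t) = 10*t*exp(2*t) 10/(s - 2)^2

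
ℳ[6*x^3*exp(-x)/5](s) 6*gamma(s + 3)/5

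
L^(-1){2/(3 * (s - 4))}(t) 2 * exp(4 * t)/3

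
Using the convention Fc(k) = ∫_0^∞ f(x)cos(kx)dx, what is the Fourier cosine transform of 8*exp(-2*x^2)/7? 2*sqrt(2)*sqrt(pi)*exp(-k^2/8)/7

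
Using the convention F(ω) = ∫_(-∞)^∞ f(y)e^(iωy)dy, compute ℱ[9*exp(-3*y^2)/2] 3*sqrt(3)*sqrt(pi)*exp(-ω^2/12)/2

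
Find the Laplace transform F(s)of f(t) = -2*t -2/s^2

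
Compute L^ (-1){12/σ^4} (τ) 2*τ^3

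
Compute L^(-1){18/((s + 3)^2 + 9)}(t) 6 * exp(-3 * t) * sin(3 * t)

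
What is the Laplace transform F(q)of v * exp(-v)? (q + 1)^(-2)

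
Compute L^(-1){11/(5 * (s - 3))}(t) 11 * exp(3 * t)/5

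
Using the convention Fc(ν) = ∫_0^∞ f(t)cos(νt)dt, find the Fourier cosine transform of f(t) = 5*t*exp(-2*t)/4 5*(4 - ν^2)/(4*(ν^2+4)^2)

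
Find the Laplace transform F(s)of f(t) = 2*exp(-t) 2/(s + 1)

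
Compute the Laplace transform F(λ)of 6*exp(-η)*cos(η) 6*(λ+1)/((λ+1)^2+1)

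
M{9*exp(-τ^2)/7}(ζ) 9*gamma(ζ/2)/14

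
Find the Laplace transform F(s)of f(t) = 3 3/s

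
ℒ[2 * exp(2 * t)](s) 2/(s - 2)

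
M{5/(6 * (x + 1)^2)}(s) -5 * pi * (s - 1)/(6 * sin(pi * s))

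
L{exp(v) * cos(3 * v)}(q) (q - 1)/((q - 1)^2 + 9)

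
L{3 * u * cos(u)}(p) 3 * (p^2 - 1)/(p^2 + 1)^2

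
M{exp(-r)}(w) gamma(w)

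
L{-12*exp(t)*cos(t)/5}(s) 12*(1 - s)/(5*((s - 1)^2 + 1))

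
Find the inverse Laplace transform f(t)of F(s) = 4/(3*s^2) 4*t/3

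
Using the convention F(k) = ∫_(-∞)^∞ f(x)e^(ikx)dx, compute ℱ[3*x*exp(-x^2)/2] 3*I*sqrt(pi)*k*exp(-k^2/4)/4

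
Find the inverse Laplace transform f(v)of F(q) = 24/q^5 v^4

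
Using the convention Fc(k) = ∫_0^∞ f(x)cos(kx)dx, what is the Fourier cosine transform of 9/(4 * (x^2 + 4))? 9 * pi * exp(-2 * k)/16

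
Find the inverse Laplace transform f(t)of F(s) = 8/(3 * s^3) 4 * t^2/3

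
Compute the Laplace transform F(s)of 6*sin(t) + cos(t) 6/(s^2 + 1) + s/(s^2 + 1)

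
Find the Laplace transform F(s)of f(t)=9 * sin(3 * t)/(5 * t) 9 * atan(3/s)/5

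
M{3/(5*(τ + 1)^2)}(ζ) -3*pi*(ζ - 1)/(5*sin(pi*ζ))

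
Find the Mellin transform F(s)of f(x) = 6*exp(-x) 6*gamma(s)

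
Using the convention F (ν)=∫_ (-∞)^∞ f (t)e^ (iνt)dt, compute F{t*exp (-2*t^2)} sqrt (2)*I*sqrt (pi)*ν*exp (-ν^2/8)/8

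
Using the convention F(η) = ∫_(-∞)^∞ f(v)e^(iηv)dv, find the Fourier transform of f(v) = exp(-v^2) sqrt(pi)*exp(-η^2/4)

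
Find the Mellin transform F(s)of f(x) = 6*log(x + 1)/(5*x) -6*pi*csc(pi*s)/(5*s - 5)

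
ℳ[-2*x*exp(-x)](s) -2*gamma(s + 1)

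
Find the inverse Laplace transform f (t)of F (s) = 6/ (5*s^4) t^3/5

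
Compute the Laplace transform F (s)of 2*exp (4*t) 2/ (s - 4)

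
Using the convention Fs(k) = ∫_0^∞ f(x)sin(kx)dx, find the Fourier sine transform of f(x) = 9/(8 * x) 9 * pi/16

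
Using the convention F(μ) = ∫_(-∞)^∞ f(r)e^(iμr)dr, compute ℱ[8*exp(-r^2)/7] 8*sqrt(pi)*exp(-μ^2/4)/7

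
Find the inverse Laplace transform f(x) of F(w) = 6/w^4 x^3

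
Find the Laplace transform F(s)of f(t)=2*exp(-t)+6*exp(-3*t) 6/(s+3)+2/(s+1)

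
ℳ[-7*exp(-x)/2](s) -7*gamma(s)/2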